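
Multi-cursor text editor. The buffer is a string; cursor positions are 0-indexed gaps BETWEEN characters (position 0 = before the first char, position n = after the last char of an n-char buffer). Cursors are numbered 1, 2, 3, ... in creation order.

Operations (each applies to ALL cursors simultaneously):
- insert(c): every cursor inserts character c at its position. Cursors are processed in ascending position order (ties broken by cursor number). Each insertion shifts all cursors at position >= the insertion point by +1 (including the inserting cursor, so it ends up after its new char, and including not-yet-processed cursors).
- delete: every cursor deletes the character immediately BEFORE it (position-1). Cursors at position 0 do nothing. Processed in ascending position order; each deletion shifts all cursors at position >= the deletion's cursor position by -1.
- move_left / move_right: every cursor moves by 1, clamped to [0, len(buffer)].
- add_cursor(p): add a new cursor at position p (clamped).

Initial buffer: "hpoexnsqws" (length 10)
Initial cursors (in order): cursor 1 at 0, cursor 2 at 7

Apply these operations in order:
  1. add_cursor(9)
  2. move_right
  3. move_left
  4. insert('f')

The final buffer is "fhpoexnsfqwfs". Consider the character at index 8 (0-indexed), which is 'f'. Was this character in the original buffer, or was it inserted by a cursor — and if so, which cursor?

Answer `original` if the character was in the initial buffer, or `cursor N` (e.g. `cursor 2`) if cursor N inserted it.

Answer: cursor 2

Derivation:
After op 1 (add_cursor(9)): buffer="hpoexnsqws" (len 10), cursors c1@0 c2@7 c3@9, authorship ..........
After op 2 (move_right): buffer="hpoexnsqws" (len 10), cursors c1@1 c2@8 c3@10, authorship ..........
After op 3 (move_left): buffer="hpoexnsqws" (len 10), cursors c1@0 c2@7 c3@9, authorship ..........
After op 4 (insert('f')): buffer="fhpoexnsfqwfs" (len 13), cursors c1@1 c2@9 c3@12, authorship 1.......2..3.
Authorship (.=original, N=cursor N): 1 . . . . . . . 2 . . 3 .
Index 8: author = 2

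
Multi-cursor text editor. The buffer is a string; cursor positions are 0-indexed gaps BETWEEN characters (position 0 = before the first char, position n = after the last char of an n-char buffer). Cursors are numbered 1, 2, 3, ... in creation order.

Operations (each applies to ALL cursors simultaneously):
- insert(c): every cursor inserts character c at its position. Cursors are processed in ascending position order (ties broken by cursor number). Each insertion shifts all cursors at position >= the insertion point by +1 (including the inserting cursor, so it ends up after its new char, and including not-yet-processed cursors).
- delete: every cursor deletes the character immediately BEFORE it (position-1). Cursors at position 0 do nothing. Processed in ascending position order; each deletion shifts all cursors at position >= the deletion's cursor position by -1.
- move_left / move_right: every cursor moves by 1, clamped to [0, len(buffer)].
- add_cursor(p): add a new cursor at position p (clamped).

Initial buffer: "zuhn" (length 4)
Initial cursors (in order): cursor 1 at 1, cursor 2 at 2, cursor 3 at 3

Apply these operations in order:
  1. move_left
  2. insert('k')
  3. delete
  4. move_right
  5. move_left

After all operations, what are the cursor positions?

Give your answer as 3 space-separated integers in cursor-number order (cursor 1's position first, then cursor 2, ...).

Answer: 0 1 2

Derivation:
After op 1 (move_left): buffer="zuhn" (len 4), cursors c1@0 c2@1 c3@2, authorship ....
After op 2 (insert('k')): buffer="kzkukhn" (len 7), cursors c1@1 c2@3 c3@5, authorship 1.2.3..
After op 3 (delete): buffer="zuhn" (len 4), cursors c1@0 c2@1 c3@2, authorship ....
After op 4 (move_right): buffer="zuhn" (len 4), cursors c1@1 c2@2 c3@3, authorship ....
After op 5 (move_left): buffer="zuhn" (len 4), cursors c1@0 c2@1 c3@2, authorship ....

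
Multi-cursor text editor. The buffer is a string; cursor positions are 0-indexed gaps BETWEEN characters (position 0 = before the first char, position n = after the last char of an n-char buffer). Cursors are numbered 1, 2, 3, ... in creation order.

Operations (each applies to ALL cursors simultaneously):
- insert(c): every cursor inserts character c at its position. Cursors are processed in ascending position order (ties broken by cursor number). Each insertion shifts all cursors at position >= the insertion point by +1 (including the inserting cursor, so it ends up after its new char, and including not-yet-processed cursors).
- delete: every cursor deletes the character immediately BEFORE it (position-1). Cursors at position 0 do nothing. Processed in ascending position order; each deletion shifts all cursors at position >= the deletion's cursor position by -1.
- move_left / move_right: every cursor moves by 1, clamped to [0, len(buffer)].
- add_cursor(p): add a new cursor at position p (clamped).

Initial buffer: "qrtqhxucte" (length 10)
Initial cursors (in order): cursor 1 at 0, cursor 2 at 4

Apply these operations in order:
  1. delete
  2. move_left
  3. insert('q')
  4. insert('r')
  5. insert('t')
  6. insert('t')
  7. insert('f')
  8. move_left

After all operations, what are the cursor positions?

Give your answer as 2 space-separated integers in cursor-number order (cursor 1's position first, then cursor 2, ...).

Answer: 4 11

Derivation:
After op 1 (delete): buffer="qrthxucte" (len 9), cursors c1@0 c2@3, authorship .........
After op 2 (move_left): buffer="qrthxucte" (len 9), cursors c1@0 c2@2, authorship .........
After op 3 (insert('q')): buffer="qqrqthxucte" (len 11), cursors c1@1 c2@4, authorship 1..2.......
After op 4 (insert('r')): buffer="qrqrqrthxucte" (len 13), cursors c1@2 c2@6, authorship 11..22.......
After op 5 (insert('t')): buffer="qrtqrqrtthxucte" (len 15), cursors c1@3 c2@8, authorship 111..222.......
After op 6 (insert('t')): buffer="qrttqrqrttthxucte" (len 17), cursors c1@4 c2@10, authorship 1111..2222.......
After op 7 (insert('f')): buffer="qrttfqrqrttfthxucte" (len 19), cursors c1@5 c2@12, authorship 11111..22222.......
After op 8 (move_left): buffer="qrttfqrqrttfthxucte" (len 19), cursors c1@4 c2@11, authorship 11111..22222.......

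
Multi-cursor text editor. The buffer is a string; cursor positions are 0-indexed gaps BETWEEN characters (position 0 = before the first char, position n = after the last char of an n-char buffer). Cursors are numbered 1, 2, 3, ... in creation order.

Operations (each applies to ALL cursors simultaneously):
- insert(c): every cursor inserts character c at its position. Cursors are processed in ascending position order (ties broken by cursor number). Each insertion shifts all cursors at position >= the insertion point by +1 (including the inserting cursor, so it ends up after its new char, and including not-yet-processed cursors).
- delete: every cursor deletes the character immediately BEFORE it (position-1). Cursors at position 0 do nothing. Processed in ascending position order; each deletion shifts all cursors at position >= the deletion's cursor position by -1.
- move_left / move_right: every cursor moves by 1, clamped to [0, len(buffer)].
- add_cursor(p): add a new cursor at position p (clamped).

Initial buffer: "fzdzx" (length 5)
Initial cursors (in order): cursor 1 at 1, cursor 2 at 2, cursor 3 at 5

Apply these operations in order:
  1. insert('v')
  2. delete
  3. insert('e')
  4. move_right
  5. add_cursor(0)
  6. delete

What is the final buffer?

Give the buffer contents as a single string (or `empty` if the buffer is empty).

Answer: feezx

Derivation:
After op 1 (insert('v')): buffer="fvzvdzxv" (len 8), cursors c1@2 c2@4 c3@8, authorship .1.2...3
After op 2 (delete): buffer="fzdzx" (len 5), cursors c1@1 c2@2 c3@5, authorship .....
After op 3 (insert('e')): buffer="fezedzxe" (len 8), cursors c1@2 c2@4 c3@8, authorship .1.2...3
After op 4 (move_right): buffer="fezedzxe" (len 8), cursors c1@3 c2@5 c3@8, authorship .1.2...3
After op 5 (add_cursor(0)): buffer="fezedzxe" (len 8), cursors c4@0 c1@3 c2@5 c3@8, authorship .1.2...3
After op 6 (delete): buffer="feezx" (len 5), cursors c4@0 c1@2 c2@3 c3@5, authorship .12..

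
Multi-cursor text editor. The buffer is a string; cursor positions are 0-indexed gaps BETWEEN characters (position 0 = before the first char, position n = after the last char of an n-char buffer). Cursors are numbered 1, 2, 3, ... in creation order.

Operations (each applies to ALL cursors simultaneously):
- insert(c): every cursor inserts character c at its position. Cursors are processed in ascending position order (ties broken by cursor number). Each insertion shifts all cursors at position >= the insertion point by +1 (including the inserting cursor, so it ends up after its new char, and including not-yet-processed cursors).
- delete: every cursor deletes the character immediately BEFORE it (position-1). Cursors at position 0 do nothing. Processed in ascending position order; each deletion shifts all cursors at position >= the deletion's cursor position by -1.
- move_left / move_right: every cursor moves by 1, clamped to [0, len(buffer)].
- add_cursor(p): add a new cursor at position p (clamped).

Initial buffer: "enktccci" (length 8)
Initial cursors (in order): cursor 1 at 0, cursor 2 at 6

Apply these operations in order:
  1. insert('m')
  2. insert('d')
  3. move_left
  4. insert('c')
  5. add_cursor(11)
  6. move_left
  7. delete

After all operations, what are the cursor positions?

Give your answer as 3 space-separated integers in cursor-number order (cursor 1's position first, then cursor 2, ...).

After op 1 (insert('m')): buffer="menktccmci" (len 10), cursors c1@1 c2@8, authorship 1......2..
After op 2 (insert('d')): buffer="mdenktccmdci" (len 12), cursors c1@2 c2@10, authorship 11......22..
After op 3 (move_left): buffer="mdenktccmdci" (len 12), cursors c1@1 c2@9, authorship 11......22..
After op 4 (insert('c')): buffer="mcdenktccmcdci" (len 14), cursors c1@2 c2@11, authorship 111......222..
After op 5 (add_cursor(11)): buffer="mcdenktccmcdci" (len 14), cursors c1@2 c2@11 c3@11, authorship 111......222..
After op 6 (move_left): buffer="mcdenktccmcdci" (len 14), cursors c1@1 c2@10 c3@10, authorship 111......222..
After op 7 (delete): buffer="cdenktccdci" (len 11), cursors c1@0 c2@7 c3@7, authorship 11.....22..

Answer: 0 7 7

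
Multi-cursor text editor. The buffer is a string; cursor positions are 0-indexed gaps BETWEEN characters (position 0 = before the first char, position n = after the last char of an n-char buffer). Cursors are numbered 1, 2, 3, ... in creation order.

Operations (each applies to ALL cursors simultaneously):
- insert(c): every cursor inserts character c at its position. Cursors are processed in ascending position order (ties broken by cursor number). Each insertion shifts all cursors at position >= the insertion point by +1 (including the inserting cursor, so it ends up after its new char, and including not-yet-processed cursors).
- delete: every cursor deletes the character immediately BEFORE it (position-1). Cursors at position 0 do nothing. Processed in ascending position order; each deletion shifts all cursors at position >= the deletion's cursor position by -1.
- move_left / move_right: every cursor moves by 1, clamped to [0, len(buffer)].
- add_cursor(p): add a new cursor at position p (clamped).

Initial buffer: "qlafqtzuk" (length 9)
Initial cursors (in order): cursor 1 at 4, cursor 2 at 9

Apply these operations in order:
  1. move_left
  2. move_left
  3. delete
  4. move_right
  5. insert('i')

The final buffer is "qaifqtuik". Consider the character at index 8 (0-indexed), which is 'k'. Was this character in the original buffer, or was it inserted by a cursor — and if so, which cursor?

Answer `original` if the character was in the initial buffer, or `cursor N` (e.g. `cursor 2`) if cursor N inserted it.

After op 1 (move_left): buffer="qlafqtzuk" (len 9), cursors c1@3 c2@8, authorship .........
After op 2 (move_left): buffer="qlafqtzuk" (len 9), cursors c1@2 c2@7, authorship .........
After op 3 (delete): buffer="qafqtuk" (len 7), cursors c1@1 c2@5, authorship .......
After op 4 (move_right): buffer="qafqtuk" (len 7), cursors c1@2 c2@6, authorship .......
After op 5 (insert('i')): buffer="qaifqtuik" (len 9), cursors c1@3 c2@8, authorship ..1....2.
Authorship (.=original, N=cursor N): . . 1 . . . . 2 .
Index 8: author = original

Answer: original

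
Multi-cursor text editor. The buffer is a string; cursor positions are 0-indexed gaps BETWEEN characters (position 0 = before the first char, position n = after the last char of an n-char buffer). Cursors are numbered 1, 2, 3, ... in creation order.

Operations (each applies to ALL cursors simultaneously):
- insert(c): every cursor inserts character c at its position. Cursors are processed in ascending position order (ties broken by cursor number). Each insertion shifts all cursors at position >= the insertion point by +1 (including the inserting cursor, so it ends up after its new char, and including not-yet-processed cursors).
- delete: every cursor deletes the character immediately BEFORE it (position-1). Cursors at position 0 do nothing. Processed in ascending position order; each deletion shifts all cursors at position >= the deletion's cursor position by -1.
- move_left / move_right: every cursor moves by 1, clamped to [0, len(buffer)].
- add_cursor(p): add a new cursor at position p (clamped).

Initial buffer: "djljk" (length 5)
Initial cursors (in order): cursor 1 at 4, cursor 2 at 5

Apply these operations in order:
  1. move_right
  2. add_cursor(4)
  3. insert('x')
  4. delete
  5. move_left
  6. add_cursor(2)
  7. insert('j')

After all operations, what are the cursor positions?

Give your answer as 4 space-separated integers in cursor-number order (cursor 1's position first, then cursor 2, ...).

After op 1 (move_right): buffer="djljk" (len 5), cursors c1@5 c2@5, authorship .....
After op 2 (add_cursor(4)): buffer="djljk" (len 5), cursors c3@4 c1@5 c2@5, authorship .....
After op 3 (insert('x')): buffer="djljxkxx" (len 8), cursors c3@5 c1@8 c2@8, authorship ....3.12
After op 4 (delete): buffer="djljk" (len 5), cursors c3@4 c1@5 c2@5, authorship .....
After op 5 (move_left): buffer="djljk" (len 5), cursors c3@3 c1@4 c2@4, authorship .....
After op 6 (add_cursor(2)): buffer="djljk" (len 5), cursors c4@2 c3@3 c1@4 c2@4, authorship .....
After op 7 (insert('j')): buffer="djjljjjjk" (len 9), cursors c4@3 c3@5 c1@8 c2@8, authorship ..4.3.12.

Answer: 8 8 5 3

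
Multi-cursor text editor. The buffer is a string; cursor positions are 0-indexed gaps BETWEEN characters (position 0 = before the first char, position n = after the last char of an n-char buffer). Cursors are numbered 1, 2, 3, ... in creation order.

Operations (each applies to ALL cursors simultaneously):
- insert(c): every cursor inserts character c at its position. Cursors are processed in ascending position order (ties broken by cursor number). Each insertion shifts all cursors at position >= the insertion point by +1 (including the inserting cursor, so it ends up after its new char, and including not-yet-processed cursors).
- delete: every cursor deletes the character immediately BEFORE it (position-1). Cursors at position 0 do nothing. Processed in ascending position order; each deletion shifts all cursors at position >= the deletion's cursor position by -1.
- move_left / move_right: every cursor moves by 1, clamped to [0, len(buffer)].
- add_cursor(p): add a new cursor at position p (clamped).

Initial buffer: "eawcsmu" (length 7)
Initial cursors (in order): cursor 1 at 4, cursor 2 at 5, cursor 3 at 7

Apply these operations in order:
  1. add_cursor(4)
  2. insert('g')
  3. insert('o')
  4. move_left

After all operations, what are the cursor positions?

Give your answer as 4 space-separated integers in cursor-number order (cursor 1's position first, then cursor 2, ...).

After op 1 (add_cursor(4)): buffer="eawcsmu" (len 7), cursors c1@4 c4@4 c2@5 c3@7, authorship .......
After op 2 (insert('g')): buffer="eawcggsgmug" (len 11), cursors c1@6 c4@6 c2@8 c3@11, authorship ....14.2..3
After op 3 (insert('o')): buffer="eawcggoosgomugo" (len 15), cursors c1@8 c4@8 c2@11 c3@15, authorship ....1414.22..33
After op 4 (move_left): buffer="eawcggoosgomugo" (len 15), cursors c1@7 c4@7 c2@10 c3@14, authorship ....1414.22..33

Answer: 7 10 14 7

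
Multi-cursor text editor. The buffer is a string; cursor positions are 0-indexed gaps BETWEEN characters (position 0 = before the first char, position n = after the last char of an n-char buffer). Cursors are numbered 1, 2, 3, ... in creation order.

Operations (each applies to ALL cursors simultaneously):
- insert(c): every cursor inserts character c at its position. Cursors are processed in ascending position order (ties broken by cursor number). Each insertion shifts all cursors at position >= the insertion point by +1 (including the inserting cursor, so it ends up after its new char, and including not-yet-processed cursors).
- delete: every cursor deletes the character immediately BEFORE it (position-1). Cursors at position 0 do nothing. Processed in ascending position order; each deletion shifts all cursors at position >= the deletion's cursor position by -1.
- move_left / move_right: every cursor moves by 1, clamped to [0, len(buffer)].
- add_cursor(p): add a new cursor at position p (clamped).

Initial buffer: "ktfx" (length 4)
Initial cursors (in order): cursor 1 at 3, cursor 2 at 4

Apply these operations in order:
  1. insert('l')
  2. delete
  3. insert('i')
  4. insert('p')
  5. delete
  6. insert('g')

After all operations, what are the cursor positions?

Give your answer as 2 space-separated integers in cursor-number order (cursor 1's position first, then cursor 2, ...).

After op 1 (insert('l')): buffer="ktflxl" (len 6), cursors c1@4 c2@6, authorship ...1.2
After op 2 (delete): buffer="ktfx" (len 4), cursors c1@3 c2@4, authorship ....
After op 3 (insert('i')): buffer="ktfixi" (len 6), cursors c1@4 c2@6, authorship ...1.2
After op 4 (insert('p')): buffer="ktfipxip" (len 8), cursors c1@5 c2@8, authorship ...11.22
After op 5 (delete): buffer="ktfixi" (len 6), cursors c1@4 c2@6, authorship ...1.2
After op 6 (insert('g')): buffer="ktfigxig" (len 8), cursors c1@5 c2@8, authorship ...11.22

Answer: 5 8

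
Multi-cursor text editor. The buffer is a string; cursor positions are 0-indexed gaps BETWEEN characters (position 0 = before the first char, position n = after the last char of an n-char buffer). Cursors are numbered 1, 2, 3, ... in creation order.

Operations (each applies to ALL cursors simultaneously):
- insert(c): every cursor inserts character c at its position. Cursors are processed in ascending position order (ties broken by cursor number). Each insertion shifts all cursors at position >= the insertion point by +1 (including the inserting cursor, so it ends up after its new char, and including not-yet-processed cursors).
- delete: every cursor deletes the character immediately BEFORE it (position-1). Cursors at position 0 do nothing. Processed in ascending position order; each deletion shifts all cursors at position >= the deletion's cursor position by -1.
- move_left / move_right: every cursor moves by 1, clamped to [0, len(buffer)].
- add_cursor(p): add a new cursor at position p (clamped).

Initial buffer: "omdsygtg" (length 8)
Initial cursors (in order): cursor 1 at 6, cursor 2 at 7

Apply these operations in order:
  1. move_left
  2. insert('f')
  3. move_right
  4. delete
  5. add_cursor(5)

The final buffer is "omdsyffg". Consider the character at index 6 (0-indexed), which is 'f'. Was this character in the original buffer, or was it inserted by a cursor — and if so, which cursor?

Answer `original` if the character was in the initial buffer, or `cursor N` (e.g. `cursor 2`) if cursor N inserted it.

After op 1 (move_left): buffer="omdsygtg" (len 8), cursors c1@5 c2@6, authorship ........
After op 2 (insert('f')): buffer="omdsyfgftg" (len 10), cursors c1@6 c2@8, authorship .....1.2..
After op 3 (move_right): buffer="omdsyfgftg" (len 10), cursors c1@7 c2@9, authorship .....1.2..
After op 4 (delete): buffer="omdsyffg" (len 8), cursors c1@6 c2@7, authorship .....12.
After op 5 (add_cursor(5)): buffer="omdsyffg" (len 8), cursors c3@5 c1@6 c2@7, authorship .....12.
Authorship (.=original, N=cursor N): . . . . . 1 2 .
Index 6: author = 2

Answer: cursor 2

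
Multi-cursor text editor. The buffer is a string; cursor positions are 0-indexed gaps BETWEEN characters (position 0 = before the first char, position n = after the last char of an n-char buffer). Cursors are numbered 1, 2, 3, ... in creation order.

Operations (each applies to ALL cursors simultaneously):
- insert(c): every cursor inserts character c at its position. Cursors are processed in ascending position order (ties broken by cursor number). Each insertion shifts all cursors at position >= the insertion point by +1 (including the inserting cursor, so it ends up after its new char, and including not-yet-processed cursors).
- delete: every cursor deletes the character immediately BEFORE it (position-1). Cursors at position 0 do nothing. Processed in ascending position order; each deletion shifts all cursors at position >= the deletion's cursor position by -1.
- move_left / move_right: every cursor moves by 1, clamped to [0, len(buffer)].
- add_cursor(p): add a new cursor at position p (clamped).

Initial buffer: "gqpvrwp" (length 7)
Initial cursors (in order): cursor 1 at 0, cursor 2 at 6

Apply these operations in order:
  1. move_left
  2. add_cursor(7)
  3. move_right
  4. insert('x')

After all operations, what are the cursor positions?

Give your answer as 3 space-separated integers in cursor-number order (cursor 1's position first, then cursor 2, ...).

After op 1 (move_left): buffer="gqpvrwp" (len 7), cursors c1@0 c2@5, authorship .......
After op 2 (add_cursor(7)): buffer="gqpvrwp" (len 7), cursors c1@0 c2@5 c3@7, authorship .......
After op 3 (move_right): buffer="gqpvrwp" (len 7), cursors c1@1 c2@6 c3@7, authorship .......
After op 4 (insert('x')): buffer="gxqpvrwxpx" (len 10), cursors c1@2 c2@8 c3@10, authorship .1.....2.3

Answer: 2 8 10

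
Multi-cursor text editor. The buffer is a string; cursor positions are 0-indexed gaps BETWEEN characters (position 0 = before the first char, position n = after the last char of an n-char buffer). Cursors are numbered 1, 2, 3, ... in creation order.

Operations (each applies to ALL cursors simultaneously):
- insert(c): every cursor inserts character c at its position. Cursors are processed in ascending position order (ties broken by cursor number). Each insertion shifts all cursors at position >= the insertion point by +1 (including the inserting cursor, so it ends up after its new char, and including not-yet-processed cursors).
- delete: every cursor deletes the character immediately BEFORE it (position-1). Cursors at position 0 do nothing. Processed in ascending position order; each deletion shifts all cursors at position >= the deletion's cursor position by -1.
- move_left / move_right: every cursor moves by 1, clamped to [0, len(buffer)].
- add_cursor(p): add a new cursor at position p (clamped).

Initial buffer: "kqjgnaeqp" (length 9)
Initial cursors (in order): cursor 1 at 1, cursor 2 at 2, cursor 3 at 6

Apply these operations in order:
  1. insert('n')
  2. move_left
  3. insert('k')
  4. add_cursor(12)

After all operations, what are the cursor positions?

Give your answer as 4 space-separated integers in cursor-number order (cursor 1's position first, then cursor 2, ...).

After op 1 (insert('n')): buffer="knqnjgnaneqp" (len 12), cursors c1@2 c2@4 c3@9, authorship .1.2....3...
After op 2 (move_left): buffer="knqnjgnaneqp" (len 12), cursors c1@1 c2@3 c3@8, authorship .1.2....3...
After op 3 (insert('k')): buffer="kknqknjgnakneqp" (len 15), cursors c1@2 c2@5 c3@11, authorship .11.22....33...
After op 4 (add_cursor(12)): buffer="kknqknjgnakneqp" (len 15), cursors c1@2 c2@5 c3@11 c4@12, authorship .11.22....33...

Answer: 2 5 11 12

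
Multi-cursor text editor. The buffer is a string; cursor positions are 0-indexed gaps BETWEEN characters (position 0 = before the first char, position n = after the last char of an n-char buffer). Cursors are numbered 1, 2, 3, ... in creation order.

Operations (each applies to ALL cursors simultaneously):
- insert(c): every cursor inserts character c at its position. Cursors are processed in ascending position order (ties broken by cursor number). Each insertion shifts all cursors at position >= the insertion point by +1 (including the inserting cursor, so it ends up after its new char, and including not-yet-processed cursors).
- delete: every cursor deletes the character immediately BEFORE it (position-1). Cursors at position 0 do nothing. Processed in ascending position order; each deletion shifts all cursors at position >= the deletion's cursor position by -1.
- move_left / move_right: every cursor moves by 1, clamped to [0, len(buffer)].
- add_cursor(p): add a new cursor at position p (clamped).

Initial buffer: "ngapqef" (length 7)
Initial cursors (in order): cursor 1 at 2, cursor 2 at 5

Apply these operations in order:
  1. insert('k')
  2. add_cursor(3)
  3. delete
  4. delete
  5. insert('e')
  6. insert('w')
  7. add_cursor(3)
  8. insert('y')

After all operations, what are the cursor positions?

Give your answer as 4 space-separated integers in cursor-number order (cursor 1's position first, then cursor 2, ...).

Answer: 7 12 7 4

Derivation:
After op 1 (insert('k')): buffer="ngkapqkef" (len 9), cursors c1@3 c2@7, authorship ..1...2..
After op 2 (add_cursor(3)): buffer="ngkapqkef" (len 9), cursors c1@3 c3@3 c2@7, authorship ..1...2..
After op 3 (delete): buffer="napqef" (len 6), cursors c1@1 c3@1 c2@4, authorship ......
After op 4 (delete): buffer="apef" (len 4), cursors c1@0 c3@0 c2@2, authorship ....
After op 5 (insert('e')): buffer="eeapeef" (len 7), cursors c1@2 c3@2 c2@5, authorship 13..2..
After op 6 (insert('w')): buffer="eewwapewef" (len 10), cursors c1@4 c3@4 c2@8, authorship 1313..22..
After op 7 (add_cursor(3)): buffer="eewwapewef" (len 10), cursors c4@3 c1@4 c3@4 c2@8, authorship 1313..22..
After op 8 (insert('y')): buffer="eewywyyapewyef" (len 14), cursors c4@4 c1@7 c3@7 c2@12, authorship 1314313..222..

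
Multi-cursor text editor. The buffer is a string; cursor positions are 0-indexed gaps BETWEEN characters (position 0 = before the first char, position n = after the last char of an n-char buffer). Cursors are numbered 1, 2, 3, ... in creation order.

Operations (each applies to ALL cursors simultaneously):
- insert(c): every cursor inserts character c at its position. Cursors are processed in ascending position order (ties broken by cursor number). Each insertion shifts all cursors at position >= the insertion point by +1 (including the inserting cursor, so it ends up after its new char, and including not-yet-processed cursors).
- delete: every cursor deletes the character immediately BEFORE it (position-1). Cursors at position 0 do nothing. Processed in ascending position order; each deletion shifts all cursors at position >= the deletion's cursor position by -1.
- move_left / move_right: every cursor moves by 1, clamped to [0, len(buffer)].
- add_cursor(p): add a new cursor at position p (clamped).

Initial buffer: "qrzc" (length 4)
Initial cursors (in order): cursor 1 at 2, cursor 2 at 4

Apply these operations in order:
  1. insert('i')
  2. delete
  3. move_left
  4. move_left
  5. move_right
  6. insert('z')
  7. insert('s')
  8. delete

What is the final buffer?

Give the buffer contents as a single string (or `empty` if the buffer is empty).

Answer: qzrzzc

Derivation:
After op 1 (insert('i')): buffer="qrizci" (len 6), cursors c1@3 c2@6, authorship ..1..2
After op 2 (delete): buffer="qrzc" (len 4), cursors c1@2 c2@4, authorship ....
After op 3 (move_left): buffer="qrzc" (len 4), cursors c1@1 c2@3, authorship ....
After op 4 (move_left): buffer="qrzc" (len 4), cursors c1@0 c2@2, authorship ....
After op 5 (move_right): buffer="qrzc" (len 4), cursors c1@1 c2@3, authorship ....
After op 6 (insert('z')): buffer="qzrzzc" (len 6), cursors c1@2 c2@5, authorship .1..2.
After op 7 (insert('s')): buffer="qzsrzzsc" (len 8), cursors c1@3 c2@7, authorship .11..22.
After op 8 (delete): buffer="qzrzzc" (len 6), cursors c1@2 c2@5, authorship .1..2.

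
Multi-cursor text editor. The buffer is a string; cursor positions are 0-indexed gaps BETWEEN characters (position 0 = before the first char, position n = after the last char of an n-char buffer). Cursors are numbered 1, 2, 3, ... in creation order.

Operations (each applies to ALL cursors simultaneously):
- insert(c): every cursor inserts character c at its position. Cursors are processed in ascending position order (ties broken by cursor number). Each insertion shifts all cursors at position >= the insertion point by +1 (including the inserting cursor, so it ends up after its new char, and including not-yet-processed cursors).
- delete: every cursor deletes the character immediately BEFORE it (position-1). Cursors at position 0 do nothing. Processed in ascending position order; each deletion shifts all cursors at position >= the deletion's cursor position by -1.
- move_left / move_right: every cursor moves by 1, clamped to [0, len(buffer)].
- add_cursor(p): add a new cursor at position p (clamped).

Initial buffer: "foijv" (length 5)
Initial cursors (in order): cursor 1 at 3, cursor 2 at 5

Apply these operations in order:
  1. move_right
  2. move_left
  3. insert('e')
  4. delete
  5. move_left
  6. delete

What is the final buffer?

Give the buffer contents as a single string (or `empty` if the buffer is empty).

Answer: fjv

Derivation:
After op 1 (move_right): buffer="foijv" (len 5), cursors c1@4 c2@5, authorship .....
After op 2 (move_left): buffer="foijv" (len 5), cursors c1@3 c2@4, authorship .....
After op 3 (insert('e')): buffer="foiejev" (len 7), cursors c1@4 c2@6, authorship ...1.2.
After op 4 (delete): buffer="foijv" (len 5), cursors c1@3 c2@4, authorship .....
After op 5 (move_left): buffer="foijv" (len 5), cursors c1@2 c2@3, authorship .....
After op 6 (delete): buffer="fjv" (len 3), cursors c1@1 c2@1, authorship ...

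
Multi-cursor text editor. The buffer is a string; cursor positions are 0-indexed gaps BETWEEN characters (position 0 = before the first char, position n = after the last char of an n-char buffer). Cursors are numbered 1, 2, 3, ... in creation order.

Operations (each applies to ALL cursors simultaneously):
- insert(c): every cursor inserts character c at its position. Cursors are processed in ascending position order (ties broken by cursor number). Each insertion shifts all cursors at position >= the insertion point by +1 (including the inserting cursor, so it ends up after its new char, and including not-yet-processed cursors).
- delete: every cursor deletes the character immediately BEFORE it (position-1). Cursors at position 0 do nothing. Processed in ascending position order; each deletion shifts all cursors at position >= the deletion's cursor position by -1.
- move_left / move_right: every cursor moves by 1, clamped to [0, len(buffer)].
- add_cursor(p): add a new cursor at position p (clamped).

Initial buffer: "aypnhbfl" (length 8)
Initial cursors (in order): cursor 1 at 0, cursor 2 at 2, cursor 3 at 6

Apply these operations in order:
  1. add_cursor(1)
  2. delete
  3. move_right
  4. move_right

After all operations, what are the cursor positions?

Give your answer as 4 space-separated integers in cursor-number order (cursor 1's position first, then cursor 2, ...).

Answer: 2 2 5 2

Derivation:
After op 1 (add_cursor(1)): buffer="aypnhbfl" (len 8), cursors c1@0 c4@1 c2@2 c3@6, authorship ........
After op 2 (delete): buffer="pnhfl" (len 5), cursors c1@0 c2@0 c4@0 c3@3, authorship .....
After op 3 (move_right): buffer="pnhfl" (len 5), cursors c1@1 c2@1 c4@1 c3@4, authorship .....
After op 4 (move_right): buffer="pnhfl" (len 5), cursors c1@2 c2@2 c4@2 c3@5, authorship .....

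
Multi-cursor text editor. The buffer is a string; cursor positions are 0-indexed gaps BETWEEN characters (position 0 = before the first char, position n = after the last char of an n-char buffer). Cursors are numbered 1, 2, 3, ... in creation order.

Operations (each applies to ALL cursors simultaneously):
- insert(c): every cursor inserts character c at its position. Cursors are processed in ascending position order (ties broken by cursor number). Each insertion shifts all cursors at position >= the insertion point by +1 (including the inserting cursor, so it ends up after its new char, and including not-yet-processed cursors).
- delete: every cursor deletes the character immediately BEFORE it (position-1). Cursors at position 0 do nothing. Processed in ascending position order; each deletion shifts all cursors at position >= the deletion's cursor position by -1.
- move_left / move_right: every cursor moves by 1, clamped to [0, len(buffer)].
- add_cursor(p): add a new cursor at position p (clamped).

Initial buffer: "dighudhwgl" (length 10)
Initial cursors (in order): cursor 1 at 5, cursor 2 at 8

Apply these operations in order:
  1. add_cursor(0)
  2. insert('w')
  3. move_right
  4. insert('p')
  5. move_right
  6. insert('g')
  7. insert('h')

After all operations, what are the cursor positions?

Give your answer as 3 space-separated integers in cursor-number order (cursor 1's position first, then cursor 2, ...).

After op 1 (add_cursor(0)): buffer="dighudhwgl" (len 10), cursors c3@0 c1@5 c2@8, authorship ..........
After op 2 (insert('w')): buffer="wdighuwdhwwgl" (len 13), cursors c3@1 c1@7 c2@11, authorship 3.....1...2..
After op 3 (move_right): buffer="wdighuwdhwwgl" (len 13), cursors c3@2 c1@8 c2@12, authorship 3.....1...2..
After op 4 (insert('p')): buffer="wdpighuwdphwwgpl" (len 16), cursors c3@3 c1@10 c2@15, authorship 3.3....1.1..2.2.
After op 5 (move_right): buffer="wdpighuwdphwwgpl" (len 16), cursors c3@4 c1@11 c2@16, authorship 3.3....1.1..2.2.
After op 6 (insert('g')): buffer="wdpigghuwdphgwwgplg" (len 19), cursors c3@5 c1@13 c2@19, authorship 3.3.3...1.1.1.2.2.2
After op 7 (insert('h')): buffer="wdpighghuwdphghwwgplgh" (len 22), cursors c3@6 c1@15 c2@22, authorship 3.3.33...1.1.11.2.2.22

Answer: 15 22 6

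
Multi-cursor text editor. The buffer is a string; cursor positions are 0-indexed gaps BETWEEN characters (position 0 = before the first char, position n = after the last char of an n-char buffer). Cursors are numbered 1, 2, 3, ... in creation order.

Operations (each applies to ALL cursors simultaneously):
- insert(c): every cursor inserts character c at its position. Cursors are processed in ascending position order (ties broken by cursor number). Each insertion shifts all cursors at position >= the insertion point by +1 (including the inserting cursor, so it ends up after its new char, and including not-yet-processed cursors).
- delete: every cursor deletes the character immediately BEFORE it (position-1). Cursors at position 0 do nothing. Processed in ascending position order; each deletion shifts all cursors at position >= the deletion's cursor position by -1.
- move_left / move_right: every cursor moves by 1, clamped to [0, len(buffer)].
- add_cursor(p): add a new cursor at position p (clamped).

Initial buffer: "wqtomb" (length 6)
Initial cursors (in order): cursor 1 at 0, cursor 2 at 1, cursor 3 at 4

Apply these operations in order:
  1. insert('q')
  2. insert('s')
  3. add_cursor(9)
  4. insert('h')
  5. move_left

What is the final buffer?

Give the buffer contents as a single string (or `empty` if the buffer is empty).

Answer: qshwqshqtoqhshmb

Derivation:
After op 1 (insert('q')): buffer="qwqqtoqmb" (len 9), cursors c1@1 c2@3 c3@7, authorship 1.2...3..
After op 2 (insert('s')): buffer="qswqsqtoqsmb" (len 12), cursors c1@2 c2@5 c3@10, authorship 11.22...33..
After op 3 (add_cursor(9)): buffer="qswqsqtoqsmb" (len 12), cursors c1@2 c2@5 c4@9 c3@10, authorship 11.22...33..
After op 4 (insert('h')): buffer="qshwqshqtoqhshmb" (len 16), cursors c1@3 c2@7 c4@12 c3@14, authorship 111.222...3433..
After op 5 (move_left): buffer="qshwqshqtoqhshmb" (len 16), cursors c1@2 c2@6 c4@11 c3@13, authorship 111.222...3433..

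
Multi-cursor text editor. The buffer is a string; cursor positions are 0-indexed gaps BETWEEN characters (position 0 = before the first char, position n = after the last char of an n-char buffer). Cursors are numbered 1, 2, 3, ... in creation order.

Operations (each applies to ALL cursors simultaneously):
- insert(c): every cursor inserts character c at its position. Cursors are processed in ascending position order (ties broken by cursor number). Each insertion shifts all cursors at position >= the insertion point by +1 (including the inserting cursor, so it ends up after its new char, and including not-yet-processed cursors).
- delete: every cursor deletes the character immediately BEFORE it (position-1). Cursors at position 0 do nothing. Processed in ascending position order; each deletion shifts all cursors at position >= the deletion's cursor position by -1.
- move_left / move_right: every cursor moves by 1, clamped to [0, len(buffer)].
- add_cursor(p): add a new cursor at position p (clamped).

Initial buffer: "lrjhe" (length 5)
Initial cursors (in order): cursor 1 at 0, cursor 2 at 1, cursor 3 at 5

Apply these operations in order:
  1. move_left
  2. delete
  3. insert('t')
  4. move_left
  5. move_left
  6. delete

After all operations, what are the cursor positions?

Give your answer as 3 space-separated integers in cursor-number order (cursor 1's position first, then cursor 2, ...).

Answer: 0 0 3

Derivation:
After op 1 (move_left): buffer="lrjhe" (len 5), cursors c1@0 c2@0 c3@4, authorship .....
After op 2 (delete): buffer="lrje" (len 4), cursors c1@0 c2@0 c3@3, authorship ....
After op 3 (insert('t')): buffer="ttlrjte" (len 7), cursors c1@2 c2@2 c3@6, authorship 12...3.
After op 4 (move_left): buffer="ttlrjte" (len 7), cursors c1@1 c2@1 c3@5, authorship 12...3.
After op 5 (move_left): buffer="ttlrjte" (len 7), cursors c1@0 c2@0 c3@4, authorship 12...3.
After op 6 (delete): buffer="ttljte" (len 6), cursors c1@0 c2@0 c3@3, authorship 12..3.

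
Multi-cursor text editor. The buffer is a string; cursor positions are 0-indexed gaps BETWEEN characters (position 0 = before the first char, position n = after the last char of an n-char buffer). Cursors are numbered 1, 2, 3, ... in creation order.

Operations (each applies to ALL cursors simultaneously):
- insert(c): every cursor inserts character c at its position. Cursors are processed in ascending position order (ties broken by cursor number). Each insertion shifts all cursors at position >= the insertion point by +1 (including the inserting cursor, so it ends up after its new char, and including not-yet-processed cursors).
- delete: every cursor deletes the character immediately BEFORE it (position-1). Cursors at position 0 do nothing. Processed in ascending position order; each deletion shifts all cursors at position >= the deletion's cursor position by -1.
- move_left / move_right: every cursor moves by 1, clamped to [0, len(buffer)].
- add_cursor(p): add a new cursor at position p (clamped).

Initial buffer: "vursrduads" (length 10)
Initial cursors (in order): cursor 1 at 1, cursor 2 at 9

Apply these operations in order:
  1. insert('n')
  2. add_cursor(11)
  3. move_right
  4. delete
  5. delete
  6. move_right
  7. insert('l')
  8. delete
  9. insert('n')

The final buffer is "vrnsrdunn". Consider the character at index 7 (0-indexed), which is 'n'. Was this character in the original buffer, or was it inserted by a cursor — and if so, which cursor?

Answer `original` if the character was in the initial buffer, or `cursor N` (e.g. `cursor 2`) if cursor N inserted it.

After op 1 (insert('n')): buffer="vnursrduadns" (len 12), cursors c1@2 c2@11, authorship .1........2.
After op 2 (add_cursor(11)): buffer="vnursrduadns" (len 12), cursors c1@2 c2@11 c3@11, authorship .1........2.
After op 3 (move_right): buffer="vnursrduadns" (len 12), cursors c1@3 c2@12 c3@12, authorship .1........2.
After op 4 (delete): buffer="vnrsrduad" (len 9), cursors c1@2 c2@9 c3@9, authorship .1.......
After op 5 (delete): buffer="vrsrdu" (len 6), cursors c1@1 c2@6 c3@6, authorship ......
After op 6 (move_right): buffer="vrsrdu" (len 6), cursors c1@2 c2@6 c3@6, authorship ......
After op 7 (insert('l')): buffer="vrlsrdull" (len 9), cursors c1@3 c2@9 c3@9, authorship ..1....23
After op 8 (delete): buffer="vrsrdu" (len 6), cursors c1@2 c2@6 c3@6, authorship ......
After op 9 (insert('n')): buffer="vrnsrdunn" (len 9), cursors c1@3 c2@9 c3@9, authorship ..1....23
Authorship (.=original, N=cursor N): . . 1 . . . . 2 3
Index 7: author = 2

Answer: cursor 2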